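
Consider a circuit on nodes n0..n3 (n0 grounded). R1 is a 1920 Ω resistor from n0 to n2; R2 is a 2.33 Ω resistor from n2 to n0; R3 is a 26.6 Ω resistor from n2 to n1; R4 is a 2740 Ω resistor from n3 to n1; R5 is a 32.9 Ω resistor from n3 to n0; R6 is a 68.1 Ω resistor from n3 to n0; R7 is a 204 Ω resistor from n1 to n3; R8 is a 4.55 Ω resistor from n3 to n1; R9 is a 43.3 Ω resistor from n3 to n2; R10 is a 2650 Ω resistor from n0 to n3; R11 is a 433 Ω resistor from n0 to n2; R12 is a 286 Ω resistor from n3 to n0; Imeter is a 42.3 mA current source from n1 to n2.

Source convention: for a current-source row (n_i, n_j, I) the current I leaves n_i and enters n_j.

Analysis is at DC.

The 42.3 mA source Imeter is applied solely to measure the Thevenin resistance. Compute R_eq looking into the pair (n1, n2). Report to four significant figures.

Apply KCL at each of the 3 non-ground nodes and solve the resulting linear system.
Node n1: branches {R3, R4, R7, R8, Imeter} → V_1 = -0.4367
Node n2: branches {R1, R2, R3, R9, R11, Imeter} → V_2 = 0.03716
Node n3: branches {R4, R5, R6, R7, R8, R9, R10, R12} → V_3 = -0.3279

R_eq = 11.20 Ω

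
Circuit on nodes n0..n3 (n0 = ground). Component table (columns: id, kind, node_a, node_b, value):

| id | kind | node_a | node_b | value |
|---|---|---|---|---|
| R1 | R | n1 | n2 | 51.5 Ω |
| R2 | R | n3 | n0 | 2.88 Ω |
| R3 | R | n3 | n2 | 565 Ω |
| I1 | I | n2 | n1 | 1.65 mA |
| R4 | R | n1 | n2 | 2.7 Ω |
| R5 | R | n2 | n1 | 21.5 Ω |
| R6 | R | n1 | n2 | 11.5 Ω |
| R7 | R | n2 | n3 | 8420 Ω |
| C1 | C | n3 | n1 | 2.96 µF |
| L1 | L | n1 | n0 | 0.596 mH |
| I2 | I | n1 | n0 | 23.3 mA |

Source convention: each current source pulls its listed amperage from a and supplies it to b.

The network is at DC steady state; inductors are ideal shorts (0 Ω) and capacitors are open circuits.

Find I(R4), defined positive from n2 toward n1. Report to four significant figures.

-0.001164 A

Element admittances at DC:
  Y(R1) = 0.01942 S between n1,n2
  Y(R2) = 0.3472 S between n3,n0
  Y(R3) = 0.001770 S between n3,n2
  I1: injects 0.00165 A into n1 (from n2)
  Y(R4) = 0.3704 S between n1,n2
  Y(R5) = 0.04651 S between n2,n1
  Y(R6) = 0.08696 S between n1,n2
  Y(R7) = 0.0001188 S between n2,n3
  Y(C1) = 0.000 S between n3,n1
  L1: short n1↔n0 (DC inductor)
  I2: injects 0.0233 A into n0 (from n1)
Assemble and solve the 4×4 MNA system:
  V(n1)=0.000  V(n2)=-0.003142  V(n3)=-1.700e-05
  i(L1)=-0.02329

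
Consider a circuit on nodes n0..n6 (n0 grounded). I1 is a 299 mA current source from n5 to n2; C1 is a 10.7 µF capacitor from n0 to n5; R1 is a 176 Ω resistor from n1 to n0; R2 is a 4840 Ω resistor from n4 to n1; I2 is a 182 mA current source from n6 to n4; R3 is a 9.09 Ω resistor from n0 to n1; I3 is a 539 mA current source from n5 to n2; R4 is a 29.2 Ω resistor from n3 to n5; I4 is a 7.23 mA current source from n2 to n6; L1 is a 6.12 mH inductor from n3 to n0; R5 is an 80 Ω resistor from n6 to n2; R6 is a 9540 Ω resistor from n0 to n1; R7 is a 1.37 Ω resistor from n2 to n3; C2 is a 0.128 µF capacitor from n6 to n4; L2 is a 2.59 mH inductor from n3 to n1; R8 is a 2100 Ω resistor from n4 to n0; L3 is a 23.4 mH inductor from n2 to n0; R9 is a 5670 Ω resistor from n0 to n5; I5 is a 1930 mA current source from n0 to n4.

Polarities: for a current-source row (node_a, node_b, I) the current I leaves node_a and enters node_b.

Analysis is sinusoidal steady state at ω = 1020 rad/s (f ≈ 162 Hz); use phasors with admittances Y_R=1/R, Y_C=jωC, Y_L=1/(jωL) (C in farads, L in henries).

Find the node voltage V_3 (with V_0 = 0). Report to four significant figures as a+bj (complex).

-0.5388+2.414j V

Element admittances at ω=1020 rad/s:
  I1: injects 0.299 A into n2 (from n5)
  Y(C1) = 0.000+0.01091j S between n0,n5
  Y(R1) = 0.005682+0.000j S between n1,n0
  Y(R2) = 0.0002066+0.000j S between n4,n1
  I2: injects 0.182 A into n4 (from n6)
  Y(R3) = 0.1100+0.000j S between n0,n1
  I3: injects 0.539 A into n2 (from n5)
  Y(R4) = 0.03425+0.000j S between n3,n5
  I4: injects 0.00723 A into n6 (from n2)
  Y(L1) = 0.000-0.1602j S between n3,n0
  Y(R5) = 0.01250+0.000j S between n6,n2
  Y(R6) = 0.0001048+0.000j S between n0,n1
  Y(R7) = 0.7299+0.000j S between n2,n3
  Y(C2) = 0.000+0.0001306j S between n6,n4
  Y(L2) = 0.000-0.3785j S between n3,n1
  Y(R8) = 0.0004762+0.000j S between n4,n0
  Y(L3) = 0.000-0.04190j S between n2,n0
  Y(R9) = 0.0001764+0.000j S between n0,n5
  I5: injects 1.93 A into n4 (from n0)
Assemble and solve the 6×6 MNA system:
  V(n1)=0.9233+3.756j  V(n2)=0.2977+2.965j  V(n3)=-0.5388+2.414j  V(n4)=2978-569.7j  V(n5)=-21.92+9.350j  V(n6)=-7.377+34.15j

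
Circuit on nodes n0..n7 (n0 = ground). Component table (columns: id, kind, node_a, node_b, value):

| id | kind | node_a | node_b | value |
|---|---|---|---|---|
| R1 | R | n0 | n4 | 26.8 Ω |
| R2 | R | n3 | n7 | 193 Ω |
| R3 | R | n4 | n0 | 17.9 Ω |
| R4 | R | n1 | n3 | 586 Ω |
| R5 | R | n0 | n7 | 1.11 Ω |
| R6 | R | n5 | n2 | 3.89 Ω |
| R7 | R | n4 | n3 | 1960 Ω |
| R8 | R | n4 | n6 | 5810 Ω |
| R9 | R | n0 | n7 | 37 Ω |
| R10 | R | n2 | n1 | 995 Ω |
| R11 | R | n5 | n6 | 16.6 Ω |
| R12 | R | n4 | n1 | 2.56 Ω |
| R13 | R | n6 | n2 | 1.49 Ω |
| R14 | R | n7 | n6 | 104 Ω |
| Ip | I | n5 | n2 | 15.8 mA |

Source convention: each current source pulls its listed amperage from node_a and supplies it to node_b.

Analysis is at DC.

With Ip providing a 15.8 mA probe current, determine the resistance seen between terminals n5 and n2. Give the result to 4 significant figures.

R_eq = 3.201 Ω

Apply KCL at each of the 7 non-ground nodes and solve the resulting linear system.
Node n1: branches {R4, R10, R12} → V_1 = 4.802e-05
Node n2: branches {R6, R10, R13, Ip} → V_2 = 0.003775
Node n3: branches {R2, R4, R7} → V_3 = 1.102e-05
Node n4: branches {R1, R3, R7, R8, R12} → V_4 = 3.859e-05
Node n5: branches {R6, R11, Ip} → V_5 = -0.04681
Node n6: branches {R8, R11, R13, R14} → V_6 = -0.0003859
Node n7: branches {R2, R5, R9, R14} → V_7 = -3.875e-06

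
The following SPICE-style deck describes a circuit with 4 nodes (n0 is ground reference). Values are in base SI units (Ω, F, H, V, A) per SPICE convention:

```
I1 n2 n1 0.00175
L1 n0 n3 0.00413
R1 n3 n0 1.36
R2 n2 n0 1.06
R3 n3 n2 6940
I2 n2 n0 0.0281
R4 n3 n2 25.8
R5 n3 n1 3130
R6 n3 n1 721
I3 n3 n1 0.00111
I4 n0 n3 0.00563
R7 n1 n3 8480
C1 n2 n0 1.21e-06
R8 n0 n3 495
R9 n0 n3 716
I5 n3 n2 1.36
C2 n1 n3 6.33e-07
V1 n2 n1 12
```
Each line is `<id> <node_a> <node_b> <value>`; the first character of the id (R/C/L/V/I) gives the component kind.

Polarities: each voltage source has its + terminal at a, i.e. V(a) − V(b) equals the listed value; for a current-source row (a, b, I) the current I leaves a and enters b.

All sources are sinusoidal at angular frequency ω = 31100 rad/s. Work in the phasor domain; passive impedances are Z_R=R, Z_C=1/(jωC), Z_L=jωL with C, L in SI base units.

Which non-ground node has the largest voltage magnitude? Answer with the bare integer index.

Apply KCL at each of the 3 non-ground nodes and solve the resulting linear system.
Node n1: branches {I1, R5, R6, I3, R7, C2, V1} → V_1 = -10.68+0.1194j
Node n2: branches {I1, R2, R3, I2, R4, C1, I5, V1} → V_2 = 1.318+0.1194j
Node n3: branches {L1, R1, R3, R4, R5, R6, I3, I4, R7, R8, R9, I5, C2} → V_3 = -1.705-0.2375j
Source currents: i(V1)=-0.02626-0.1761j

1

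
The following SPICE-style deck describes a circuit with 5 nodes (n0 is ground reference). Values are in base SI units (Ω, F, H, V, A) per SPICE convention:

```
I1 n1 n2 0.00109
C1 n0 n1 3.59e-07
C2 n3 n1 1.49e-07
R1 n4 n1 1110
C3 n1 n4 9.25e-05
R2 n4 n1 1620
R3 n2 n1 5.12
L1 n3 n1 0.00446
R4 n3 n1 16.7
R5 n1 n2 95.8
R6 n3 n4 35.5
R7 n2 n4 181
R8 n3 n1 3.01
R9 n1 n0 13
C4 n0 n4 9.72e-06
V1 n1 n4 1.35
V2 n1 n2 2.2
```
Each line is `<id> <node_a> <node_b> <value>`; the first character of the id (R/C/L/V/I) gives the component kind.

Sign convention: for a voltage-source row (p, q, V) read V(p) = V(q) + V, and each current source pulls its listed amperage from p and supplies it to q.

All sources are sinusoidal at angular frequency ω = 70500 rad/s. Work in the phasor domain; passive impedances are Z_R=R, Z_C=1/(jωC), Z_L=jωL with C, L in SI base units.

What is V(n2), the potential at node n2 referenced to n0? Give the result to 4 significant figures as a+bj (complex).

-0.9132+0.1393j V

Element admittances at ω=70500 rad/s:
  I1: injects 0.00109 A into n2 (from n1)
  Y(C1) = 0.000+0.02531j S between n0,n1
  Y(C2) = 0.000+0.01050j S between n3,n1
  Y(R1) = 0.0009009+0.000j S between n4,n1
  Y(C3) = 0.000+6.521j S between n1,n4
  Y(R2) = 0.0006173+0.000j S between n4,n1
  Y(R3) = 0.1953+0.000j S between n2,n1
  Y(L1) = 0.000-0.003180j S between n3,n1
  Y(R4) = 0.05988+0.000j S between n3,n1
  Y(R5) = 0.01044+0.000j S between n1,n2
  Y(R6) = 0.02817+0.000j S between n3,n4
  Y(R7) = 0.005525+0.000j S between n2,n4
  Y(R8) = 0.3322+0.000j S between n3,n1
  Y(R9) = 0.07692+0.000j S between n1,n0
  Y(C4) = 0.000+0.6853j S between n0,n4
  V1: constraint V(n1)−V(n4) = 1.35
  V2: constraint V(n1)−V(n2) = 2.2
Assemble and solve the 6×6 MNA system:
  V(n1)=1.287+0.1393j  V(n2)=-0.9132+0.1393j  V(n3)=1.196+0.1409j  V(n4)=-0.06317+0.1393j
  i(V1)=-0.1283-8.847j  i(V2)=-0.4584+0.000j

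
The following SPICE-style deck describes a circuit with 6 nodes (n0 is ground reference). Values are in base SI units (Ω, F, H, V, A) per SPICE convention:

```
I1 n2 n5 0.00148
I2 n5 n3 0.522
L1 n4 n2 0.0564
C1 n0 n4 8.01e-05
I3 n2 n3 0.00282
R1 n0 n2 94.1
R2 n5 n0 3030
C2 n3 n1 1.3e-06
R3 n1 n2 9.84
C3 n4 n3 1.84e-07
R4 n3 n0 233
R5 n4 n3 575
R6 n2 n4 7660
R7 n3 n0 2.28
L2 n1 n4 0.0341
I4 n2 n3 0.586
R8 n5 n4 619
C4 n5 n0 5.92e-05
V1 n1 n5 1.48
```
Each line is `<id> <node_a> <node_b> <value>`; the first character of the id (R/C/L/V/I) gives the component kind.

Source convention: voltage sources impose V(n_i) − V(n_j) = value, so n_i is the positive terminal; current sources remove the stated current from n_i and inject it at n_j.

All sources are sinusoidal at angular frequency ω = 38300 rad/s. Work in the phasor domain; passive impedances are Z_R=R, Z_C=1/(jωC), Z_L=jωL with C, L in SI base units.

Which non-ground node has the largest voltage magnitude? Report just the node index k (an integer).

Apply KCL at each of the 5 non-ground nodes and solve the resulting linear system.
Node n1: branches {C2, R3, L2, V1} → V_1 = 1.498+0.4585j
Node n2: branches {I1, L1, I3, R1, R3, R6, I4} → V_2 = -3.900+0.3985j
Node n3: branches {I2, I3, C2, C3, R4, R5, R7, I4} → V_3 = 2.429-0.1427j
Node n4: branches {L1, C1, C3, R5, R6, L2, R8} → V_4 = 0.005962-0.001713j
Node n5: branches {I1, I2, R2, R8, C4, V1} → V_5 = 0.01786+0.4585j
Source currents: i(V1)=-0.5190+0.04140j

2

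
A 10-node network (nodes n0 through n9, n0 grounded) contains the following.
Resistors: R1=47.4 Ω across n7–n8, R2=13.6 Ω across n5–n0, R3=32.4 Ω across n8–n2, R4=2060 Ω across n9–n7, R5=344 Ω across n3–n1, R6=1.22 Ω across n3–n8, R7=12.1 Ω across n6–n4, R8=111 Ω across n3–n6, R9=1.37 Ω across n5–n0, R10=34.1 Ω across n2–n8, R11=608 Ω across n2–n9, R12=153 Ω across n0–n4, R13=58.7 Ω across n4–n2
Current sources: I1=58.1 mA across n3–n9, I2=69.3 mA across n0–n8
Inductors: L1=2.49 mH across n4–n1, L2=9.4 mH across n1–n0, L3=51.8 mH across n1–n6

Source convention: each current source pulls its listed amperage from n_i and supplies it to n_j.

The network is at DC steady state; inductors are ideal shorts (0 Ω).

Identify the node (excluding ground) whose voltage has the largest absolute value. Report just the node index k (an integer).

9

Element admittances at DC:
  Y(R1) = 0.02110 S between n7,n8
  Y(R2) = 0.07353 S between n5,n0
  Y(R3) = 0.03086 S between n8,n2
  I1: injects 0.0581 A into n9 (from n3)
  L1: short n4↔n1 (DC inductor)
  Y(R4) = 0.0004854 S between n9,n7
  Y(R5) = 0.002907 S between n3,n1
  Y(R6) = 0.8197 S between n3,n8
  Y(R7) = 0.08264 S between n6,n4
  Y(R8) = 0.009009 S between n3,n6
  Y(R9) = 0.7299 S between n5,n0
  L2: short n1↔n0 (DC inductor)
  Y(R10) = 0.02933 S between n2,n8
  Y(R11) = 0.001645 S between n2,n9
  Y(R12) = 0.006536 S between n0,n4
  Y(R13) = 0.01704 S between n4,n2
  L3: short n1↔n6 (DC inductor)
  I2: injects 0.0693 A into n8 (from n0)
Assemble and solve the 12×12 MNA system:
  V(n1)=0.000  V(n2)=2.458  V(n3)=2.301  V(n4)=0.000  V(n5)=0.000  V(n6)=0.000  V(n7)=3.023  V(n8)=2.405  V(n9)=29.86
  i(L1)=0.04188  i(L2)=0.06930  i(L3)=-0.02073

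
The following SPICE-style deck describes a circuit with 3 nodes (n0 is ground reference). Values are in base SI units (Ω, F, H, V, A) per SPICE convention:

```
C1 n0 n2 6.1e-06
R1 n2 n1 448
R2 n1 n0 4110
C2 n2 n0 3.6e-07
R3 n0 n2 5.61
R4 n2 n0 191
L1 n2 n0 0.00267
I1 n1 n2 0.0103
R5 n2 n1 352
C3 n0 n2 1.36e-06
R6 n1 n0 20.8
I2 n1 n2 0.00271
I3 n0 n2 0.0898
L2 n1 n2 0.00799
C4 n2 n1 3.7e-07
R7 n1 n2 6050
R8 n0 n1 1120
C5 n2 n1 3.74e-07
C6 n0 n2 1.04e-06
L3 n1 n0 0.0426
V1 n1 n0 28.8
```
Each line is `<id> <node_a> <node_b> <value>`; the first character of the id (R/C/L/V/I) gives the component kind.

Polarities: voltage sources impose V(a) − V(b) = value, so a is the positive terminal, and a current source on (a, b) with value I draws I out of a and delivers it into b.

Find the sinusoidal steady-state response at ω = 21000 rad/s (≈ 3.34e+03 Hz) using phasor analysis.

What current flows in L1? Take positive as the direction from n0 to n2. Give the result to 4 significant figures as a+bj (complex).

-0.001963+0.02582j A

Apply KCL at each of the 2 non-ground nodes and solve the resulting linear system.
Node n1: branches {R1, R2, I1, R5, R6, I2, L2, C4, R7, R8, C5, L3, V1} → V_1 = 28.80+0.000j
Node n2: branches {C1, R1, C2, R3, R4, L1, I1, R5, C3, I2, I3, L2, C4, R7, C5, C6} → V_2 = 1.448+0.1100j
Source currents: i(V1)=-1.575-0.2316j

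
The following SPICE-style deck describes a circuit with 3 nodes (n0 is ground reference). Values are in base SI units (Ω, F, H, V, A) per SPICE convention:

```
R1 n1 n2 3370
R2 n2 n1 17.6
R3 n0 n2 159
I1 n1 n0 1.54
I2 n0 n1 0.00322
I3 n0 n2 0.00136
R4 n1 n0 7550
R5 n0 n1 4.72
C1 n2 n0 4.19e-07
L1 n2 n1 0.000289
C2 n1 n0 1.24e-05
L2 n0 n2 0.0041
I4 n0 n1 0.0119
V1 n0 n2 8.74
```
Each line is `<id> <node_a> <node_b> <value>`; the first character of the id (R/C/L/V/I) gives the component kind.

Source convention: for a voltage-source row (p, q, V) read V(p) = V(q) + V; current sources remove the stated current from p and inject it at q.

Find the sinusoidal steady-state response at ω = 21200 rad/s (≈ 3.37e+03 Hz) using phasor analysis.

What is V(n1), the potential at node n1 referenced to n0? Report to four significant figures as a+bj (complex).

Apply KCL at each of the 2 non-ground nodes and solve the resulting linear system.
Node n1: branches {R1, R2, I1, I2, R4, R5, L1, C2, I4} → V_1 = -4.888+7.111j
Node n2: branches {R1, R2, R3, I3, C1, L1, L2, V1} → V_2 = -8.740+0.000j
Source currents: i(V1)=-1.437+0.2455j

-4.888+7.111j V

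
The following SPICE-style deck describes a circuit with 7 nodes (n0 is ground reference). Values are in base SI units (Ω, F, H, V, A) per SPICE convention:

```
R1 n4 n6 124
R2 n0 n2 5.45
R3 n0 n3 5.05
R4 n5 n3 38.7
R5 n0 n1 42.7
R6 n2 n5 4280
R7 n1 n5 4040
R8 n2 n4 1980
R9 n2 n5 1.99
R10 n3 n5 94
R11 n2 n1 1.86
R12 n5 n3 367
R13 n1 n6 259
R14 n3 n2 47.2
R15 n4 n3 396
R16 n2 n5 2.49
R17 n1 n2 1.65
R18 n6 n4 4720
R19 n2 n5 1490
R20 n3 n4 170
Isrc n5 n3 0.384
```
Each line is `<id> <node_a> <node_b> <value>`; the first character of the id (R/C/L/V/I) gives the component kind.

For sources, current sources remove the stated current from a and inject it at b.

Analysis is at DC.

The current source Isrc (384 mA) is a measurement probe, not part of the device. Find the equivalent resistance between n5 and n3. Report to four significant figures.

MNA unknowns: 6 node voltages V₁..V_6
R1: Y=0.008065 on G[4,6]
R2: Y=0.1835 on G[0,2]
R3: Y=0.1980 on G[0,3]
R4: Y=0.02584 on G[5,3]
R5: Y=0.02342 on G[0,1]
R6: Y=0.0002336 on G[2,5]
R7: Y=0.0002475 on G[1,5]
R8: Y=0.0005051 on G[2,4]
R9: Y=0.5025 on G[2,5]
R10: Y=0.01064 on G[3,5]
R11: Y=0.5376 on G[2,1]
R12: Y=0.002725 on G[5,3]
R13: Y=0.003861 on G[1,6]
R14: Y=0.02119 on G[3,2]
R15: Y=0.002525 on G[4,3]
R16: Y=0.4016 on G[2,5]
R17: Y=0.6061 on G[1,2]
R18: Y=0.0002119 on G[6,4]
R19: Y=0.0006711 on G[2,5]
R20: Y=0.005882 on G[3,4]
Isrc: z[5]−=0.384, z[3]+=0.384
solve → V1=-1.086, V2=-1.112, V3=1.159, V4=0.5476, V5=-1.424, V6=0.02790

R_eq = 6.727 Ω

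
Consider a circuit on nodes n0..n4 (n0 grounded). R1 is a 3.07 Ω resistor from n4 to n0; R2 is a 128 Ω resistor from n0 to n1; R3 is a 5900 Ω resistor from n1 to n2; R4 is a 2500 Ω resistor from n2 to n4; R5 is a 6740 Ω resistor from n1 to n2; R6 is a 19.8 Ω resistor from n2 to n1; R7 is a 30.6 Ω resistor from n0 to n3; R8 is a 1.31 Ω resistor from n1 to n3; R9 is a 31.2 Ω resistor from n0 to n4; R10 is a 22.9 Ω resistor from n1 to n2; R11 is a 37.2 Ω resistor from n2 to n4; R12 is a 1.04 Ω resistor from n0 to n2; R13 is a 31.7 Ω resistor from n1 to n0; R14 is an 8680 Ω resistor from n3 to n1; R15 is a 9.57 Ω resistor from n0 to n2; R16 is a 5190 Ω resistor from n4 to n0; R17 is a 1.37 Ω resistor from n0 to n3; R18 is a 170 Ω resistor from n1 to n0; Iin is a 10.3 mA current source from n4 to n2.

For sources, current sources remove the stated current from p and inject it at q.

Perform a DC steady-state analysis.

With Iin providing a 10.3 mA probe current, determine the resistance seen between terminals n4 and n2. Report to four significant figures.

MNA unknowns: 4 node voltages V₁..V_4
R1: Y=0.3257 on G[4,0]
R2: Y=0.007812 on G[0,1]
R3: Y=0.0001695 on G[1,2]
R4: Y=0.0004000 on G[2,4]
R5: Y=0.0001484 on G[1,2]
R6: Y=0.05051 on G[2,1]
R7: Y=0.03268 on G[0,3]
R8: Y=0.7634 on G[1,3]
R9: Y=0.03205 on G[0,4]
R10: Y=0.04367 on G[1,2]
R11: Y=0.02688 on G[2,4]
R12: Y=0.9615 on G[0,2]
R13: Y=0.03155 on G[1,0]
R14: Y=0.0001152 on G[3,1]
R15: Y=0.1045 on G[0,2]
R16: Y=0.0001927 on G[4,0]
R17: Y=0.7299 on G[0,3]
R18: Y=0.005882 on G[1,0]
Iin: z[4]−=0.0103, z[2]+=0.0103
solve → V1=0.001484, V2=0.008189, V3=0.0007426, V4=-0.02616

R_eq = 3.334 Ω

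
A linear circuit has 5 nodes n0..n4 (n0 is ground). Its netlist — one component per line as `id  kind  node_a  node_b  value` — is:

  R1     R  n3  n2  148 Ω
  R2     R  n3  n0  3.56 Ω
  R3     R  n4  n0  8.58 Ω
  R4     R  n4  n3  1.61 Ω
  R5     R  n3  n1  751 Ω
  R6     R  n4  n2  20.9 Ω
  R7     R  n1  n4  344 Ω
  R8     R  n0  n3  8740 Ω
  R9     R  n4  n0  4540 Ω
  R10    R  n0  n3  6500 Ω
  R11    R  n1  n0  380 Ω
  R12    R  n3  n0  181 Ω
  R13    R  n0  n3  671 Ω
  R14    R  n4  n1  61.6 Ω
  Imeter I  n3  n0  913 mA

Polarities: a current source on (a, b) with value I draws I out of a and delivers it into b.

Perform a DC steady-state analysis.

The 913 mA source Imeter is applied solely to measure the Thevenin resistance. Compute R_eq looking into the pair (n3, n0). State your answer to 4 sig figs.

Element admittances at DC:
  Y(R1) = 0.006757 S between n3,n2
  Y(R2) = 0.2809 S between n3,n0
  Y(R3) = 0.1166 S between n4,n0
  Y(R4) = 0.6211 S between n4,n3
  Y(R5) = 0.001332 S between n3,n1
  Y(R6) = 0.04785 S between n4,n2
  Y(R7) = 0.002907 S between n1,n4
  Y(R8) = 0.0001144 S between n0,n3
  Y(R9) = 0.0002203 S between n4,n0
  Y(R10) = 0.0001538 S between n0,n3
  Y(R11) = 0.002632 S between n1,n0
  Y(R12) = 0.005525 S between n3,n0
  Y(R13) = 0.001490 S between n0,n3
  Y(R14) = 0.01623 S between n4,n1
  Imeter: injects 0.913 A into n0 (from n3)
Assemble and solve the 4×4 MNA system:
  V(n1)=-1.773  V(n2)=-2.023  V(n3)=-2.351  V(n4)=-1.977

R_eq = 2.575 Ω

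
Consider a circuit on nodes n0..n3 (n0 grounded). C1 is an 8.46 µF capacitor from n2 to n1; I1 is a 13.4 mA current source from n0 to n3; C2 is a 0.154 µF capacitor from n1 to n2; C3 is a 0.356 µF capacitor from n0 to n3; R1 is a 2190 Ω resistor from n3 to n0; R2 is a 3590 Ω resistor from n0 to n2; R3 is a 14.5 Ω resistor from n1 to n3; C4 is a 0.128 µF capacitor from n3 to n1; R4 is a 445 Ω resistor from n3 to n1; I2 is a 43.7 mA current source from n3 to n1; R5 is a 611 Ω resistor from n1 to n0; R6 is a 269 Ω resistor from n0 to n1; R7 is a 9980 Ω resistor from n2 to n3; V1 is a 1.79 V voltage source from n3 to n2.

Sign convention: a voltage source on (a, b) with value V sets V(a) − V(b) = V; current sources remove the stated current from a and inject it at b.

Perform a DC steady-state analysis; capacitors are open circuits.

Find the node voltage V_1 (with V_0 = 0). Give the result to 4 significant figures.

MNA unknowns: 3 node voltages V₁..V_3 plus 1 source current (V1)
C1: Y=0.000 on G[2,1]
I1: z[0]−=0.0134, z[3]+=0.0134
C2: Y=0.000 on G[1,2]
C3: Y=0.000 on G[0,3]
R1: Y=0.0004566 on G[3,0]
R2: Y=0.0002786 on G[0,2]
R3: Y=0.06897 on G[1,3]
C4: Y=0.000 on G[3,1]
R4: Y=0.002247 on G[3,1]
I2: z[3]−=0.0437, z[1]+=0.0437
R5: Y=0.001637 on G[1,0]
R6: Y=0.003717 on G[0,1]
R7: Y=0.0001002 on G[2,3]
V1: row V3−V2=1.79, i_V1 at 3,2
solve → V1=2.335, V2=0.1073, V3=1.897
aux → i_V1=-0.0001495

2.335 V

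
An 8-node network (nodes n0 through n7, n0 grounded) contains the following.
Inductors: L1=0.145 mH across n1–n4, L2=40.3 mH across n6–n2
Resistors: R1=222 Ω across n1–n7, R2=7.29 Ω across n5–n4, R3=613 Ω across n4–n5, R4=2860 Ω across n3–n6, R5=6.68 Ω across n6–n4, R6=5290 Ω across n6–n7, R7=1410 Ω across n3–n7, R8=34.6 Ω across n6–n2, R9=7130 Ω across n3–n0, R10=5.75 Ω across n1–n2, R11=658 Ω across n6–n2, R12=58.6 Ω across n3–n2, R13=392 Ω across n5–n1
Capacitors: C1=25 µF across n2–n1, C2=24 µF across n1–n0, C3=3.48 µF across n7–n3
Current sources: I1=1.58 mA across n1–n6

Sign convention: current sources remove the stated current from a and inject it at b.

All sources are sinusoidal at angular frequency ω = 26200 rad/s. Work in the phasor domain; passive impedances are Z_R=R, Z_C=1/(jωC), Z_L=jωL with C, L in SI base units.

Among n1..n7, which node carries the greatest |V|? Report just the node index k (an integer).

6

MNA unknowns: 7 node voltages V₁..V_7
L1: Y=0.000-0.2632j on G[1,4]
R1: Y=0.004505+0.000j on G[1,7]
R2: Y=0.1372+0.000j on G[5,4]
R3: Y=0.001631+0.000j on G[4,5]
R4: Y=0.0003497+0.000j on G[3,6]
R5: Y=0.1497+0.000j on G[6,4]
R6: Y=0.0001890+0.000j on G[6,7]
R7: Y=0.0007092+0.000j on G[3,7]
R8: Y=0.02890+0.000j on G[6,2]
R9: Y=0.0001403+0.000j on G[3,0]
L2: Y=0.000-0.0009471j on G[6,2]
C1: Y=0.000+0.6550j on G[2,1]
R10: Y=0.1739+0.000j on G[1,2]
C2: Y=0.000+0.6288j on G[1,0]
C3: Y=0.000+0.09118j on G[7,3]
R11: Y=0.001520+0.000j on G[6,2]
R12: Y=0.01706+0.000j on G[3,2]
R13: Y=0.002551+0.000j on G[5,1]
I1: z[1]−=0.00158, z[6]+=0.00158
solve → V1=3.774e-08+9.852e-08j, V2=0.0002896-0.0003479j, V3=0.0004417-0.0001692j, V4=0.0005346+0.004932j, V5=0.0005250+0.004843j, V6=0.009216+0.004074j, V7=0.0004586-0.0001646j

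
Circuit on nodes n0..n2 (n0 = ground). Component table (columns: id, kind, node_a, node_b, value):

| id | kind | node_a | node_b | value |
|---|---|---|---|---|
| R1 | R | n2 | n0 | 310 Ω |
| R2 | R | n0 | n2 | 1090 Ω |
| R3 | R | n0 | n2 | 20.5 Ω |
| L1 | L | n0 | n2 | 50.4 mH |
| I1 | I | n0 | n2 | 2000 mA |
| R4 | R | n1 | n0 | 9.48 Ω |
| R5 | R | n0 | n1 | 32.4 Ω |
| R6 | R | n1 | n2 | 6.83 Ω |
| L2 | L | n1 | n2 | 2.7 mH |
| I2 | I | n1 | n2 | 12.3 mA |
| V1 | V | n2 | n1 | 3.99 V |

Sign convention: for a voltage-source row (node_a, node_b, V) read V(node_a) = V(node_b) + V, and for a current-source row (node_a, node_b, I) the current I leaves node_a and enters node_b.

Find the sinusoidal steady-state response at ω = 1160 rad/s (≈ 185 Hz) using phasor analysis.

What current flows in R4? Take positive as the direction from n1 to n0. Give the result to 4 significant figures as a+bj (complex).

0.9855+0.1271j A

Element admittances at ω=1160 rad/s:
  Y(R1) = 0.003226+0.000j S between n2,n0
  Y(R2) = 0.0009174+0.000j S between n0,n2
  Y(R3) = 0.04878+0.000j S between n0,n2
  Y(L1) = 0.000-0.01710j S between n0,n2
  I1: injects 2 A into n2 (from n0)
  Y(R4) = 0.1055+0.000j S between n1,n0
  Y(R5) = 0.03086+0.000j S between n0,n1
  Y(R6) = 0.1464+0.000j S between n1,n2
  Y(L2) = 0.000-0.3193j S between n1,n2
  I2: injects 0.0123 A into n2 (from n1)
  V1: constraint V(n2)−V(n1) = 3.99
Assemble and solve the 3×3 MNA system:
  V(n1)=9.342+1.205j  V(n2)=13.33+1.205j
  i(V1)=0.7019+1.438j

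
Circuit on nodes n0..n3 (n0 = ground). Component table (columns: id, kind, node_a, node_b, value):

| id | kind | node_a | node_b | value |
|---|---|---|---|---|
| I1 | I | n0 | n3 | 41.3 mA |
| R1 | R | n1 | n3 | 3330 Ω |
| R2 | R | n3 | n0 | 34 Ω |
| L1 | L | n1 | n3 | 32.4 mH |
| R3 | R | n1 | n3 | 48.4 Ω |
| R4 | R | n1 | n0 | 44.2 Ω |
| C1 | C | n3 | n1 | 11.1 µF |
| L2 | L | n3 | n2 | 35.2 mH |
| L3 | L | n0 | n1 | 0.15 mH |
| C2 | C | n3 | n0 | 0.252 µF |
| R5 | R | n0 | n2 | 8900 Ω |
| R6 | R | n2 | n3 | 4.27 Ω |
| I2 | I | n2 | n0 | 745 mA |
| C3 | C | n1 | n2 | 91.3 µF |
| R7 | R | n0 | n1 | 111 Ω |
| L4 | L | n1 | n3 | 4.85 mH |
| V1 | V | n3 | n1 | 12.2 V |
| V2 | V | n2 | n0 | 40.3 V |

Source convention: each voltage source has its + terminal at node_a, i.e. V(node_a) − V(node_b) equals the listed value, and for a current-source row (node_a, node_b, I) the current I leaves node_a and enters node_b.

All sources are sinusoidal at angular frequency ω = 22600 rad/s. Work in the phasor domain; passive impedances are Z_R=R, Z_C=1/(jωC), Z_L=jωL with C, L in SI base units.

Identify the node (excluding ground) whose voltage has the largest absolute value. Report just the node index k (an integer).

Element admittances at ω=22600 rad/s:
  I1: injects 0.0413 A into n3 (from n0)
  Y(R1) = 0.0003003+0.000j S between n1,n3
  Y(R2) = 0.02941+0.000j S between n3,n0
  Y(L1) = 0.000-0.001366j S between n1,n3
  Y(R3) = 0.02066+0.000j S between n1,n3
  Y(R4) = 0.02262+0.000j S between n1,n0
  Y(C1) = 0.000+0.2509j S between n3,n1
  Y(L2) = 0.000-0.001257j S between n3,n2
  Y(L3) = 0.000-0.2950j S between n0,n1
  Y(C2) = 0.000+0.005695j S between n3,n0
  Y(R5) = 0.0001124+0.000j S between n0,n2
  Y(R6) = 0.2342+0.000j S between n2,n3
  I2: injects 0.745 A into n0 (from n2)
  Y(C3) = 0.000+2.063j S between n1,n2
  Y(R7) = 0.009009+0.000j S between n0,n1
  Y(L4) = 0.000-0.009123j S between n1,n3
  V1: constraint V(n3)−V(n1) = 12.2
  V2: constraint V(n2)−V(n0) = 40.3
Assemble and solve the 5×5 MNA system:
  V(n1)=46.15+4.153j  V(n2)=40.30+0.000j  V(n3)=58.35+4.153j
  i(V1)=-6.140-4.337j  i(V2)=-5.086+13.03j

3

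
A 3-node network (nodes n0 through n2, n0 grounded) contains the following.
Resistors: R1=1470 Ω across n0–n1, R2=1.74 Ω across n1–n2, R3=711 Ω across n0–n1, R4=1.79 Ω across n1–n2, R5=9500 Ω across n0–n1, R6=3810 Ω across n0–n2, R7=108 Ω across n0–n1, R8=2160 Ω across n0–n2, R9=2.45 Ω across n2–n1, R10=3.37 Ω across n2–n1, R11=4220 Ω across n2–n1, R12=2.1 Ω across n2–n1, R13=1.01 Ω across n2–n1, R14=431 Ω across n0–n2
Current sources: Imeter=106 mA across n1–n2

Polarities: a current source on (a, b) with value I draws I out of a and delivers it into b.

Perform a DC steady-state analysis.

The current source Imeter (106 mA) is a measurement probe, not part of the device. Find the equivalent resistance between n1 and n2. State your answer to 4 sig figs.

Apply KCL at each of the 2 non-ground nodes and solve the resulting linear system.
Node n1: branches {R1, R2, R3, R4, R5, R7, R9, R10, R11, R12, R13, Imeter} → V_1 = -0.006734
Node n2: branches {R2, R4, R6, R8, R9, R10, R11, R12, R13, R14, Imeter} → V_2 = 0.02532

R_eq = 0.3024 Ω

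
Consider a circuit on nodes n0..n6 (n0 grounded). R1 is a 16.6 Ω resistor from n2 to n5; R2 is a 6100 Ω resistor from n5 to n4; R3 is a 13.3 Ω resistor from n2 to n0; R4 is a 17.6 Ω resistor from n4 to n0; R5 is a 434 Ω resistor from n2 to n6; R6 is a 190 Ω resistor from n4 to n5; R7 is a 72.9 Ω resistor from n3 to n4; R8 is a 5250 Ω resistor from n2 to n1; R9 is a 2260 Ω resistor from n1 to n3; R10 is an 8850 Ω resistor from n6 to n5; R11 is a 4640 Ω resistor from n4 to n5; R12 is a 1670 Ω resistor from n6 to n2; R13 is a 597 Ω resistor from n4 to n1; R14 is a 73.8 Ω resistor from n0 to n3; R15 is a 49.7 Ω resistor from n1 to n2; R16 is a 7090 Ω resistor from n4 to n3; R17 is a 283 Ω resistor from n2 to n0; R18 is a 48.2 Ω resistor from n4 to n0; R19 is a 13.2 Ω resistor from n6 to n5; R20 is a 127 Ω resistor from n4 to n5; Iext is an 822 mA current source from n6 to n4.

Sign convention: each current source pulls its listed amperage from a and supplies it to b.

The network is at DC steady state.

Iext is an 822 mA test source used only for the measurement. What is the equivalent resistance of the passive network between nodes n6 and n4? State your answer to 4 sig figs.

MNA unknowns: 6 node voltages V₁..V_6
R1: Y=0.06024 on G[2,5]
R2: Y=0.0001639 on G[5,4]
R3: Y=0.07519 on G[2,0]
R4: Y=0.05682 on G[4,0]
R5: Y=0.002304 on G[2,6]
R6: Y=0.005263 on G[4,5]
R7: Y=0.01372 on G[3,4]
R8: Y=0.0001905 on G[2,1]
R9: Y=0.0004425 on G[1,3]
R10: Y=0.0001130 on G[6,5]
R11: Y=0.0002155 on G[4,5]
R12: Y=0.0005988 on G[6,2]
R13: Y=0.001675 on G[4,1]
R14: Y=0.01355 on G[0,3]
R15: Y=0.02012 on G[1,2]
R16: Y=0.0001410 on G[4,3]
R17: Y=0.003534 on G[2,0]
R18: Y=0.02075 on G[4,0]
R19: Y=0.07576 on G[6,5]
R20: Y=0.007874 on G[4,5]
Iext: z[6]−=0.822, z[4]+=0.822
solve → V1=-5.435, V2=-6.573, V3=2.975, V4=6.152, V5=-14.67, V6=-24.81

R_eq = 37.66 Ω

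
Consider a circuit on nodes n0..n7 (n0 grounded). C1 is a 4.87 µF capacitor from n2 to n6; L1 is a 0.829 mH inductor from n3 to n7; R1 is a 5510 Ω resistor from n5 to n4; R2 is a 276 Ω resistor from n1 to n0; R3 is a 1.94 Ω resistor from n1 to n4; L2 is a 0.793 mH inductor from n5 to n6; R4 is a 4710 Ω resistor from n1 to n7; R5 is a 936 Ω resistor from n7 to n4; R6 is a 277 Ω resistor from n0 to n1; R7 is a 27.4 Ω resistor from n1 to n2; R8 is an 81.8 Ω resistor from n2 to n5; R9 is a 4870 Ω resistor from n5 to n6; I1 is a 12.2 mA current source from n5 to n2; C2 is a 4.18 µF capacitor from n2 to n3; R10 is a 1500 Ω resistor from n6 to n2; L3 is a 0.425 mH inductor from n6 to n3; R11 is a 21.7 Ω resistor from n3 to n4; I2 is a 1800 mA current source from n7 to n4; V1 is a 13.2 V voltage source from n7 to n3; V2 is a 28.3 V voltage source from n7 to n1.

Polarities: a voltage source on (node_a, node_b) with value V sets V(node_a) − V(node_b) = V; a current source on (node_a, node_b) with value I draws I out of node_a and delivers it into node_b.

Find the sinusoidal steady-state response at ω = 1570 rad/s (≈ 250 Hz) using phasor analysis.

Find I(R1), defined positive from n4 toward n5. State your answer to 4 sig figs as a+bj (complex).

-0.001921+5.111e-05j A

Element admittances at ω=1570 rad/s:
  Y(C1) = 0.000+0.007646j S between n2,n6
  Y(L1) = 0.000-0.7683j S between n3,n7
  Y(R1) = 0.0001815+0.000j S between n5,n4
  Y(R2) = 0.003623+0.000j S between n1,n0
  Y(R3) = 0.5155+0.000j S between n1,n4
  Y(L2) = 0.000-0.8032j S between n5,n6
  Y(R4) = 0.0002123+0.000j S between n1,n7
  Y(R5) = 0.001068+0.000j S between n7,n4
  Y(R6) = 0.003610+0.000j S between n0,n1
  Y(R7) = 0.03650+0.000j S between n1,n2
  Y(R8) = 0.01222+0.000j S between n2,n5
  Y(R9) = 0.0002053+0.000j S between n5,n6
  I1: injects 0.0122 A into n2 (from n5)
  Y(C2) = 0.000+0.006563j S between n2,n3
  Y(R10) = 0.0006667+0.000j S between n6,n2
  Y(L3) = 0.000-1.499j S between n6,n3
  Y(R11) = 0.04608+0.000j S between n3,n4
  I2: injects 1.8 A into n4 (from n7)
  V1: constraint V(n7)−V(n3) = 13.2
  V2: constraint V(n7)−V(n1) = 28.3
Assemble and solve the 9×9 MNA system:
  V(n1)=0.000+0.000j  V(n2)=5.016+2.834j  V(n3)=15.10+0.000j  V(n4)=4.493-9.085e-05j  V(n5)=15.08-0.2817j  V(n6)=15.12-0.1110j  V(n7)=28.30+0.000j
  i(V1)=0.6738+10.25j  i(V2)=-2.505-0.1034j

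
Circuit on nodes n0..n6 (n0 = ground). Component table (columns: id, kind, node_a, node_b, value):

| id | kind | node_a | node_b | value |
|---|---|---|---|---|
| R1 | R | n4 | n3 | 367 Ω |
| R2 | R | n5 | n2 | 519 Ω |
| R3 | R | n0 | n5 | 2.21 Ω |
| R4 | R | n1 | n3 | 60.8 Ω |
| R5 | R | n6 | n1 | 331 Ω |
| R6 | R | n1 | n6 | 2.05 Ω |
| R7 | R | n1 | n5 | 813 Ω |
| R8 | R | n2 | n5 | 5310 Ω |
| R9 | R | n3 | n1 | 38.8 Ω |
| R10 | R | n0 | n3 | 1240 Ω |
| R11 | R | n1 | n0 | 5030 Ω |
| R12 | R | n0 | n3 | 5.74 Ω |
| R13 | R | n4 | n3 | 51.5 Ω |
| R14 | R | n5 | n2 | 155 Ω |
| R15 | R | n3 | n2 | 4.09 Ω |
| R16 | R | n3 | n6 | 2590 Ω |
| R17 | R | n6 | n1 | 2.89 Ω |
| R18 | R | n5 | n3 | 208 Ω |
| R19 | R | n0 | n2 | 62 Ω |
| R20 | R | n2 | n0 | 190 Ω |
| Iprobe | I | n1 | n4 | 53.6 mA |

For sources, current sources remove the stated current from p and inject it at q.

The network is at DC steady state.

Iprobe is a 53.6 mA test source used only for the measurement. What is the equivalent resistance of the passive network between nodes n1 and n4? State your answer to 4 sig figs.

Apply KCL at each of the 6 non-ground nodes and solve the resulting linear system.
Node n1: branches {R4, R5, R6, R7, R9, R11, R17, Iprobe} → V_1 = -1.209
Node n2: branches {R2, R8, R14, R15, R19, R20} → V_2 = 0.007186
Node n3: branches {R1, R4, R9, R10, R12, R13, R15, R16, R18} → V_3 = 0.008171
Node n4: branches {R1, R13, Iprobe} → V_4 = 2.429
Node n5: branches {R2, R3, R7, R8, R14, R18} → V_5 = -0.002969
Node n6: branches {R5, R6, R16, R17} → V_6 = -1.209

R_eq = 67.88 Ω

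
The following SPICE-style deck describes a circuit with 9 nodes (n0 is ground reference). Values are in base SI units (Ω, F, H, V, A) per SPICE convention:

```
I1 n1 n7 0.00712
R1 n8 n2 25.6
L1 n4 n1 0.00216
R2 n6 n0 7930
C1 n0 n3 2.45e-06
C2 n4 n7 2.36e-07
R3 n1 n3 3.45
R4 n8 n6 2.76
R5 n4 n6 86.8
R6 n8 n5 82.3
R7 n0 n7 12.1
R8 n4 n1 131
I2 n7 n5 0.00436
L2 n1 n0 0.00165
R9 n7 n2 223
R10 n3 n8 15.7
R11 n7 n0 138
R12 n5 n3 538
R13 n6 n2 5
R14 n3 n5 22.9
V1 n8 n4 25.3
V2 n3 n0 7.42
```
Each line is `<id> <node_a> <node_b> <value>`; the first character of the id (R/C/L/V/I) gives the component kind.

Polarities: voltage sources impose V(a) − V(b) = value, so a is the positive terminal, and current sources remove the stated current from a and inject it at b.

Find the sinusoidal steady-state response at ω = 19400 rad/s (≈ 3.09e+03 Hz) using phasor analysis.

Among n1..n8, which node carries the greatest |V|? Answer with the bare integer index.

MNA unknowns: 8 node voltages V₁..V_8 plus 2 source currents (V1, V2)
I1: z[1]−=0.00712, z[7]+=0.00712
R1: Y=0.03906+0.000j on G[8,2]
L1: Y=0.000-0.02386j on G[4,1]
R2: Y=0.0001261+0.000j on G[6,0]
C1: Y=0.000+0.04753j on G[0,3]
C2: Y=0.000+0.004578j on G[4,7]
R3: Y=0.2899+0.000j on G[1,3]
R4: Y=0.3623+0.000j on G[8,6]
R5: Y=0.01152+0.000j on G[4,6]
R6: Y=0.01215+0.000j on G[8,5]
R7: Y=0.08264+0.000j on G[0,7]
R8: Y=0.007634+0.000j on G[4,1]
I2: z[7]−=0.00436, z[5]+=0.00436
L2: Y=0.000-0.03124j on G[1,0]
R9: Y=0.004484+0.000j on G[7,2]
R10: Y=0.06369+0.000j on G[3,8]
R11: Y=0.007246+0.000j on G[7,0]
R12: Y=0.001859+0.000j on G[5,3]
R13: Y=0.2000+0.000j on G[6,2]
R14: Y=0.04367+0.000j on G[3,5]
V1: row V8−V4=25.3, i_V1 at 8,4
V2: row V3−V0=7.42, i_V2 at 3,0
solve → V1=6.059+2.150j, V2=10.12-4.648j, V3=7.420+0.000j, V4=-14.33-4.748j, V5=8.244-1.000j, V6=10.16-4.712j, V7=0.6943-0.9497j, V8=10.97-4.748j
aux → i_V1=-0.5850+0.3647j, i_V2=-0.1309-0.07743j

4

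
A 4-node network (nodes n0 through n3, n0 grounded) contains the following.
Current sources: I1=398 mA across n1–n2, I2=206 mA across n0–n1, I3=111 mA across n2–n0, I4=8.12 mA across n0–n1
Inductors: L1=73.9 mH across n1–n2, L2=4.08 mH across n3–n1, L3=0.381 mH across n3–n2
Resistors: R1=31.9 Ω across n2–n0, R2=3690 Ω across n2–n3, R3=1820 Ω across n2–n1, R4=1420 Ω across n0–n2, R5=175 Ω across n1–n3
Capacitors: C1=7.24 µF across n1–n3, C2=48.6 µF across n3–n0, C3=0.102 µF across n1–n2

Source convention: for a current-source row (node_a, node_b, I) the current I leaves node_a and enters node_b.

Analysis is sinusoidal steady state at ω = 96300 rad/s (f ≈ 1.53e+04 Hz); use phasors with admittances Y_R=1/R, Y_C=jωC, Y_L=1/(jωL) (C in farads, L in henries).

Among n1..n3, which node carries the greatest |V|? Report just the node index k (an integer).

2

Element admittances at ω=96300 rad/s:
  I1: injects 0.398 A into n2 (from n1)
  I2: injects 0.206 A into n1 (from n0)
  Y(L1) = 0.000-0.0001405j S between n1,n2
  I3: injects 0.111 A into n0 (from n2)
  Y(L2) = 0.000-0.002545j S between n3,n1
  Y(L3) = 0.000-0.02726j S between n3,n2
  Y(R1) = 0.03135+0.000j S between n2,n0
  Y(C1) = 0.000+0.6972j S between n1,n3
  Y(R2) = 0.0002710+0.000j S between n2,n3
  Y(R3) = 0.0005495+0.000j S between n2,n1
  Y(R4) = 0.0007042+0.000j S between n0,n2
  Y(C2) = 0.000+4.680j S between n3,n0
  Y(C3) = 0.000+0.009823j S between n1,n2
  Y(R5) = 0.005714+0.000j S between n1,n3
  I4: injects 0.00812 A into n1 (from n0)
Assemble and solve the 3×3 MNA system:
  V(n1)=0.06780+0.3302j  V(n2)=6.711+3.634j  V(n3)=-0.02489+0.02393j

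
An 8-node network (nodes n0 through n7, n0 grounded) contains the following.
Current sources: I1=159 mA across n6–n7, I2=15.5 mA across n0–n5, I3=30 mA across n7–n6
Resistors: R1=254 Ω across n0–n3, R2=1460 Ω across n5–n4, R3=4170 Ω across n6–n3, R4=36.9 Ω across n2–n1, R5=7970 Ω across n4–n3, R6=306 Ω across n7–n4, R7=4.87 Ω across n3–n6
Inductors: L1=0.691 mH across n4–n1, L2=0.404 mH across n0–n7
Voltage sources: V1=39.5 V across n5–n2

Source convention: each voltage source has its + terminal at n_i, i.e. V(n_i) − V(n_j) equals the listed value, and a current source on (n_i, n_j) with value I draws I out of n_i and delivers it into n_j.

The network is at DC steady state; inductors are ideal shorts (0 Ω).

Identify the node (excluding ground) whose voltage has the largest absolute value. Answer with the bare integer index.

5

Apply KCL at each of the 7 non-ground nodes and solve the resulting linear system.
Node n1: branches {R4, L1} → V_1 = 3.397
Node n2: branches {R4, V1} → V_2 = 2.982
Node n3: branches {R1, R3, R5, R7} → V_3 = -31.65
Node n4: branches {R2, R5, L1, R6} → V_4 = 3.397
Node n5: branches {R2, I2, V1} → V_5 = 42.48
Node n6: branches {I1, R3, I3, R7} → V_6 = -32.28
Node n7: branches {I1, I3, L2, R6} → V_7 = 0.000
Source currents: i(L1)=0.01127, i(L2)=-0.1401, i(V1)=-0.01127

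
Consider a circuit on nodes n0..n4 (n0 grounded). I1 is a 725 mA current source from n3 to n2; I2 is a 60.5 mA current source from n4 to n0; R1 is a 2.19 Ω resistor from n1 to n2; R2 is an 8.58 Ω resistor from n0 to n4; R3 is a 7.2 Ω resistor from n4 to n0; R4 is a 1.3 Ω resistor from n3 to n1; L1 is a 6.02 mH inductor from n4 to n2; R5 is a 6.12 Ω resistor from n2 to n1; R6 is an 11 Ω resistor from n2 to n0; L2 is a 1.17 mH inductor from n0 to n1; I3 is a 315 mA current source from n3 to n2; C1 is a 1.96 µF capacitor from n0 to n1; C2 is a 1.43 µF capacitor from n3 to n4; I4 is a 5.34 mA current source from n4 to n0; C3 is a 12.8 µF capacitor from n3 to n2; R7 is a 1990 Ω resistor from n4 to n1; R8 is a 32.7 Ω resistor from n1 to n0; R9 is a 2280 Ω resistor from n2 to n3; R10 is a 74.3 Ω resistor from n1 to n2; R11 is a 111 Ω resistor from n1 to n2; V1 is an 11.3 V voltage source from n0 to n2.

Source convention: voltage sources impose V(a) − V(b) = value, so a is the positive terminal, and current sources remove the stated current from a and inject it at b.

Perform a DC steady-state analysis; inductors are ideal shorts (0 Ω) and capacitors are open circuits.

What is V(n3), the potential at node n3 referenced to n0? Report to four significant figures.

-1.358 V

Element admittances at DC:
  I1: injects 0.725 A into n2 (from n3)
  I2: injects 0.0605 A into n0 (from n4)
  Y(R1) = 0.4566 S between n1,n2
  Y(R2) = 0.1166 S between n0,n4
  Y(R3) = 0.1389 S between n4,n0
  Y(R4) = 0.7692 S between n3,n1
  L1: short n4↔n2 (DC inductor)
  Y(R5) = 0.1634 S between n2,n1
  Y(R6) = 0.09091 S between n2,n0
  L2: short n0↔n1 (DC inductor)
  I3: injects 0.315 A into n2 (from n3)
  Y(C1) = 0.000 S between n0,n1
  Y(C2) = 0.000 S between n3,n4
  I4: injects 0.00534 A into n0 (from n4)
  Y(C3) = 0.000 S between n3,n2
  Y(R7) = 0.0005025 S between n4,n1
  Y(R8) = 0.03058 S between n1,n0
  Y(R9) = 0.0004386 S between n2,n3
  Y(R10) = 0.01346 S between n1,n2
  Y(R11) = 0.009009 S between n1,n2
  V1: constraint V(n0)−V(n2) = 11.3
Assemble and solve the 7×7 MNA system:
  V(n1)=0.000  V(n2)=-11.30  V(n3)=-1.358  V(n4)=-11.30
  i(L1)=2.826  i(L2)=8.310  i(V1)=-12.16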